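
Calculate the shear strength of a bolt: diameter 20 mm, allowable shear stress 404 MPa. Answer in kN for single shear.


A = pi * d^2 / 4 = pi * 20^2 / 4 = 314.1593 mm^2
V = f_v * A / 1000 = 404 * 314.1593 / 1000
= 126.9203 kN

126.9203 kN


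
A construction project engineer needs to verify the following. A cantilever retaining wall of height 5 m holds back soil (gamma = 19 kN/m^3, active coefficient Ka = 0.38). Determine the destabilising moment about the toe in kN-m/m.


Pa = 0.5 * Ka * gamma * H^2
= 0.5 * 0.38 * 19 * 5^2
= 90.25 kN/m
Arm = H / 3 = 5 / 3 = 1.6667 m
Mo = Pa * arm = Pa * H / 3 = 90.25 * 5 / 3 = 150.4167 kN-m/m

150.4167 kN-m/m


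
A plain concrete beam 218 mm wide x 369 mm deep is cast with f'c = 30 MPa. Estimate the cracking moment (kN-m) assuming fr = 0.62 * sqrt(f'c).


fr = 0.62 * sqrt(30) = 0.62 * 5.4772 = 3.3959 MPa
I = 218 * 369^3 / 12 = 912755263.5 mm^4
y_t = 184.5 mm
M_cr = fr * I / y_t = 3.3959 * 912755263.5 / 184.5 N-mm
= 16.8 kN-m

16.8 kN-m


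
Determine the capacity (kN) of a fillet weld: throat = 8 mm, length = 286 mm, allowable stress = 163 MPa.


Strength = throat * length * allowable stress
= 8 * 286 * 163 N
= 372944 N
= 372.94 kN

372.94 kN


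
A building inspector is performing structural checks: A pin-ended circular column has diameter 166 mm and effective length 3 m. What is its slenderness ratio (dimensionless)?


Radius of gyration r = d / 4 = 166 / 4 = 41.5 mm
L_eff = 3000.0 mm
Slenderness ratio = L / r = 3000.0 / 41.5 = 72.29 (dimensionless)

72.29 (dimensionless)


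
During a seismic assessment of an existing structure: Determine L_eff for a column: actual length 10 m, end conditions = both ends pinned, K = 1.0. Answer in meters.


L_eff = K * L
= 1.0 * 10
= 10.0 m

10.0 m


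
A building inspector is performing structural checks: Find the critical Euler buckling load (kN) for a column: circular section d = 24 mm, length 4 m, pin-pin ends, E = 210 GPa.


I = pi * d^4 / 64 = 16286.02 mm^4
L = 4000.0 mm
P_cr = pi^2 * E * I / L^2
= 9.8696 * 210000.0 * 16286.02 / 4000.0^2
= 2109.67 N = 2.1097 kN

2.1097 kN


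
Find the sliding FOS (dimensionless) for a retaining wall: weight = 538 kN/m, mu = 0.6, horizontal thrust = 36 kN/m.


Resisting force = mu * W = 0.6 * 538 = 322.8 kN/m
FOS = Resisting / Driving = 322.8 / 36
= 8.9667 (dimensionless)

8.9667 (dimensionless)


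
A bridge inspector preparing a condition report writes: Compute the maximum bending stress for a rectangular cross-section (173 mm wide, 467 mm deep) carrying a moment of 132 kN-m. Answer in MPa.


I = b * h^3 / 12 = 173 * 467^3 / 12 = 1468302366.58 mm^4
y = h / 2 = 467 / 2 = 233.5 mm
M = 132 kN-m = 132000000.0 N-mm
sigma = M * y / I = 132000000.0 * 233.5 / 1468302366.58
= 20.99 MPa

20.99 MPa


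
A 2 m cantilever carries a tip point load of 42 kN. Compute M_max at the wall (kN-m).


For a cantilever with a point load at the free end:
M_max = P * L = 42 * 2 = 84 kN-m

84 kN-m


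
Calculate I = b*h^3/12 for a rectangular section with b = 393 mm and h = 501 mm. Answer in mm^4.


I = b * h^3 / 12
= 393 * 501^3 / 12
= 393 * 125751501 / 12
= 4118361657.75 mm^4

4118361657.75 mm^4


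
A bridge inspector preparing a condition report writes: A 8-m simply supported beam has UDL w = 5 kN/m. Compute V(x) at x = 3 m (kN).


R_A = w * L / 2 = 5 * 8 / 2 = 20.0 kN
V(x) = R_A - w * x = 20.0 - 5 * 3
= 5.0 kN

5.0 kN


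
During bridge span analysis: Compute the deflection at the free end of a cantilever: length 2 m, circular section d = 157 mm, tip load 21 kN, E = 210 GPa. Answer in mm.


I = pi * d^4 / 64 = pi * 157^4 / 64 = 29824179.76 mm^4
L = 2000.0 mm, P = 21000.0 N, E = 210000.0 MPa
delta = P * L^3 / (3 * E * I)
= 21000.0 * 2000.0^3 / (3 * 210000.0 * 29824179.76)
= 8.9413 mm

8.9413 mm


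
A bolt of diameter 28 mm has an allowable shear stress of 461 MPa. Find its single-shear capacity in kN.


A = pi * d^2 / 4 = pi * 28^2 / 4 = 615.7522 mm^2
V = f_v * A / 1000 = 461 * 615.7522 / 1000
= 283.8617 kN

283.8617 kN


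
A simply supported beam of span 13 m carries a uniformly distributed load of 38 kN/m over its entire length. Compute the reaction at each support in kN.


Total load = w * L = 38 * 13 = 494 kN
By symmetry, each reaction R = total / 2 = 494 / 2 = 247.0 kN

247.0 kN


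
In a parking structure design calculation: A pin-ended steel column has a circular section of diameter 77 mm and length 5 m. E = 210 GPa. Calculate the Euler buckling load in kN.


I = pi * d^4 / 64 = 1725570.86 mm^4
L = 5000.0 mm
P_cr = pi^2 * E * I / L^2
= 9.8696 * 210000.0 * 1725570.86 / 5000.0^2
= 143057.9 N = 143.0579 kN

143.0579 kN


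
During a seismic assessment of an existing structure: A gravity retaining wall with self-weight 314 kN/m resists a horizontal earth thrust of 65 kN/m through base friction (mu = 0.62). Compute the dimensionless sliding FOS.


Resisting force = mu * W = 0.62 * 314 = 194.68 kN/m
FOS = Resisting / Driving = 194.68 / 65
= 2.9951 (dimensionless)

2.9951 (dimensionless)


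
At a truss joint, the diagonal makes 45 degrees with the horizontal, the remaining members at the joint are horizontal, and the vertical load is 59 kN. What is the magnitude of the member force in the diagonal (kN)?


At the joint, only the diagonal has a vertical component, so vertical equilibrium gives:
F * sin(45) = 59
F = 59 / sin(45)
= 59 / 0.707107
= 83.44 kN

83.44 kN


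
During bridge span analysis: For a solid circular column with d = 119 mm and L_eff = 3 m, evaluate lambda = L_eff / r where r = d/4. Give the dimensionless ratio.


Radius of gyration r = d / 4 = 119 / 4 = 29.75 mm
L_eff = 3000.0 mm
Slenderness ratio = L / r = 3000.0 / 29.75 = 100.84 (dimensionless)

100.84 (dimensionless)


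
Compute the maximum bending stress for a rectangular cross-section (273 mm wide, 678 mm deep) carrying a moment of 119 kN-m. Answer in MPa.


I = b * h^3 / 12 = 273 * 678^3 / 12 = 7090395858.0 mm^4
y = h / 2 = 678 / 2 = 339.0 mm
M = 119 kN-m = 119000000.0 N-mm
sigma = M * y / I = 119000000.0 * 339.0 / 7090395858.0
= 5.69 MPa

5.69 MPa


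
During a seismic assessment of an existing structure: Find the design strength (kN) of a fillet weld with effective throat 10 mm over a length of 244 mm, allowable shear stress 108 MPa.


Strength = throat * length * allowable stress
= 10 * 244 * 108 N
= 263520 N
= 263.52 kN

263.52 kN


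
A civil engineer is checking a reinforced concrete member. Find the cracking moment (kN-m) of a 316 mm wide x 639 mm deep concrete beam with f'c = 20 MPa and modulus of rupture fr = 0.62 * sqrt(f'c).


fr = 0.62 * sqrt(20) = 0.62 * 4.4721 = 2.7727 MPa
I = 316 * 639^3 / 12 = 6870817467.0 mm^4
y_t = 319.5 mm
M_cr = fr * I / y_t = 2.7727 * 6870817467.0 / 319.5 N-mm
= 59.6272 kN-m

59.6272 kN-m


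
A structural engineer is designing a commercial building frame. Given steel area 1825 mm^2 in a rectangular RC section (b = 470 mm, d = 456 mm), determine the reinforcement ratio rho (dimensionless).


rho = As / (b * d)
= 1825 / (470 * 456)
= 1825 / 214320
= 0.008515 (dimensionless)

0.008515 (dimensionless)


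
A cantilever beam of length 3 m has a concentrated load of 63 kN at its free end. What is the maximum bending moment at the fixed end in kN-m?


For a cantilever with a point load at the free end:
M_max = P * L = 63 * 3 = 189 kN-m

189 kN-m


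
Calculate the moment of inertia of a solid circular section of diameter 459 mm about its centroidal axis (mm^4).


r = d / 2 = 459 / 2 = 229.5 mm
I = pi * r^4 / 4 = pi * 229.5^4 / 4
= 2178816426.6 mm^4

2178816426.6 mm^4


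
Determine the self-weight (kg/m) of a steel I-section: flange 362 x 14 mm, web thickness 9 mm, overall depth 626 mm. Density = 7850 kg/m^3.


A_flanges = 2 * 362 * 14 = 10136 mm^2
A_web = (626 - 2 * 14) * 9 = 5382 mm^2
A_total = 10136 + 5382 = 15518 mm^2 = 0.015518 m^2
Weight = rho * A = 7850 * 0.015518 = 121.8163 kg/m

121.8163 kg/m


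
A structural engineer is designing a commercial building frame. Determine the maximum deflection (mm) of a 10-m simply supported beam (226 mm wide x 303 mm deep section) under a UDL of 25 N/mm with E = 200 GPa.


I = 226 * 303^3 / 12 = 523908058.5 mm^4
L = 10000.0 mm, w = 25 N/mm, E = 200000.0 MPa
delta = 5 * w * L^4 / (384 * E * I)
= 5 * 25 * 10000.0^4 / (384 * 200000.0 * 523908058.5)
= 31.0666 mm

31.0666 mm


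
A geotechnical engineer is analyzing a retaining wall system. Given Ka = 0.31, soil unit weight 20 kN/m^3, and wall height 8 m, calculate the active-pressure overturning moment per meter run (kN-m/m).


Pa = 0.5 * Ka * gamma * H^2
= 0.5 * 0.31 * 20 * 8^2
= 198.4 kN/m
Arm = H / 3 = 8 / 3 = 2.6667 m
Mo = Pa * arm = Pa * H / 3 = 198.4 * 8 / 3 = 529.0667 kN-m/m

529.0667 kN-m/m


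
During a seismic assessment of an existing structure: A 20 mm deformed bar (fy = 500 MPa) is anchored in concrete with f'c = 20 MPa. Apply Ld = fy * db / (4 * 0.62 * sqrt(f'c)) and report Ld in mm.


Ld = (fy * db) / (4 * 0.62 * sqrt(f'c))
= (500 * 20) / (4 * 0.62 * sqrt(20))
= 10000 / 11.0909
= 901.64 mm

901.64 mm


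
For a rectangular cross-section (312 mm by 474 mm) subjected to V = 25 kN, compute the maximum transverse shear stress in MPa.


A = b * h = 312 * 474 = 147888 mm^2
V = 25 kN = 25000.0 N
tau_max = 1.5 * V / A = 1.5 * 25000.0 / 147888
= 0.2536 MPa

0.2536 MPa


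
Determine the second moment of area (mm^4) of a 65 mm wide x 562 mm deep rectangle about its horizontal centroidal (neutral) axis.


I = b * h^3 / 12
= 65 * 562^3 / 12
= 65 * 177504328 / 12
= 961481776.67 mm^4

961481776.67 mm^4


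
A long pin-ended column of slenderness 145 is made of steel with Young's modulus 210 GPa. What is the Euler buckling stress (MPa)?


sigma_cr = pi^2 * E / lambda^2
= 9.8696 * 210000.0 / 145^2
= 9.8696 * 210000.0 / 21025
= 98.5787 MPa

98.5787 MPa


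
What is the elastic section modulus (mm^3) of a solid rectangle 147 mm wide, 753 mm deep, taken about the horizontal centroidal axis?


S = b * h^2 / 6
= 147 * 753^2 / 6
= 147 * 567009 / 6
= 13891720.5 mm^3

13891720.5 mm^3


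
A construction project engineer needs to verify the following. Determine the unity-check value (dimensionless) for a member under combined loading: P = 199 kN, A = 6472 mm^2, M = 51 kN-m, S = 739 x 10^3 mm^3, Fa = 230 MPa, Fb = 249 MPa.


f_a = P / A = 199000.0 / 6472 = 30.7478 MPa
f_b = M / S = 51000000.0 / 739000.0 = 69.0122 MPa
Ratio = f_a / Fa + f_b / Fb
= 30.7478 / 230 + 69.0122 / 249
= 0.4108 (dimensionless)

0.4108 (dimensionless)


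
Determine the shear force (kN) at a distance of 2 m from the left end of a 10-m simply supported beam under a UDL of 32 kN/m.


R_A = w * L / 2 = 32 * 10 / 2 = 160.0 kN
V(x) = R_A - w * x = 160.0 - 32 * 2
= 96.0 kN

96.0 kN


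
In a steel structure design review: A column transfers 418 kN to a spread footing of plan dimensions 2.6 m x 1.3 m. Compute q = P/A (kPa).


A = 2.6 * 1.3 = 3.38 m^2
q = P / A = 418 / 3.38
= 123.6686 kPa

123.6686 kPa


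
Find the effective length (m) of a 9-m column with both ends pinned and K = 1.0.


L_eff = K * L
= 1.0 * 9
= 9.0 m

9.0 m


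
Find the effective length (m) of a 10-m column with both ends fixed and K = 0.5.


L_eff = K * L
= 0.5 * 10
= 5.0 m

5.0 m


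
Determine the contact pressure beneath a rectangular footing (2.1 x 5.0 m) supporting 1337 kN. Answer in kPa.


A = 2.1 * 5.0 = 10.5 m^2
q = P / A = 1337 / 10.5
= 127.3333 kPa

127.3333 kPa


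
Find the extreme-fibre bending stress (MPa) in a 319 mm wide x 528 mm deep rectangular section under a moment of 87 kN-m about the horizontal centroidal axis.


I = b * h^3 / 12 = 319 * 528^3 / 12 = 3913012224.0 mm^4
y = h / 2 = 528 / 2 = 264.0 mm
M = 87 kN-m = 87000000.0 N-mm
sigma = M * y / I = 87000000.0 * 264.0 / 3913012224.0
= 5.87 MPa

5.87 MPa


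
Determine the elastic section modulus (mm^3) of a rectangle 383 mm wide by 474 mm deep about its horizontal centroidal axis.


S = b * h^2 / 6
= 383 * 474^2 / 6
= 383 * 224676 / 6
= 14341818.0 mm^3

14341818.0 mm^3


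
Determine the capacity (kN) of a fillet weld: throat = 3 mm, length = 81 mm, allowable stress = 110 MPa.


Strength = throat * length * allowable stress
= 3 * 81 * 110 N
= 26730 N
= 26.73 kN

26.73 kN


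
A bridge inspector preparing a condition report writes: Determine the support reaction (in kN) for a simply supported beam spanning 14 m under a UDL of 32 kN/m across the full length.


Total load = w * L = 32 * 14 = 448 kN
By symmetry, each reaction R = total / 2 = 448 / 2 = 224.0 kN

224.0 kN


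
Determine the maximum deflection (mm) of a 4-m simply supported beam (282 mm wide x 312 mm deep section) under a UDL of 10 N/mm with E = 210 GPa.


I = 282 * 312^3 / 12 = 713726208.0 mm^4
L = 4000.0 mm, w = 10 N/mm, E = 210000.0 MPa
delta = 5 * w * L^4 / (384 * E * I)
= 5 * 10 * 4000.0^4 / (384 * 210000.0 * 713726208.0)
= 0.2224 mm

0.2224 mm


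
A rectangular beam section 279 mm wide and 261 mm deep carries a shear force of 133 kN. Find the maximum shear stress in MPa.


A = b * h = 279 * 261 = 72819 mm^2
V = 133 kN = 133000.0 N
tau_max = 1.5 * V / A = 1.5 * 133000.0 / 72819
= 2.7397 MPa

2.7397 MPa


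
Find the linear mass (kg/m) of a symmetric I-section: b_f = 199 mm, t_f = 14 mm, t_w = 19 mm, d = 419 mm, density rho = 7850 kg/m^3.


A_flanges = 2 * 199 * 14 = 5572 mm^2
A_web = (419 - 2 * 14) * 19 = 7429 mm^2
A_total = 5572 + 7429 = 13001 mm^2 = 0.013001 m^2
Weight = rho * A = 7850 * 0.013001 = 102.0579 kg/m

102.0579 kg/m


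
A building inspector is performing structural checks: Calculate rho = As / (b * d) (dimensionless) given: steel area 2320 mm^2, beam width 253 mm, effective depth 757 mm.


rho = As / (b * d)
= 2320 / (253 * 757)
= 2320 / 191521
= 0.012114 (dimensionless)

0.012114 (dimensionless)


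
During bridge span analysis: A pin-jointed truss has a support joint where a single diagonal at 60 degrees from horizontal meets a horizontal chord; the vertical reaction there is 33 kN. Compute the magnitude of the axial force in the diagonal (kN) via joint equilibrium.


At the joint, only the diagonal has a vertical component, so vertical equilibrium gives:
F * sin(60) = 33
F = 33 / sin(60)
= 33 / 0.866025
= 38.11 kN

38.11 kN


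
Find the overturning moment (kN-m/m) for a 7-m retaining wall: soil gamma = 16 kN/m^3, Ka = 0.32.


Pa = 0.5 * Ka * gamma * H^2
= 0.5 * 0.32 * 16 * 7^2
= 125.44 kN/m
Arm = H / 3 = 7 / 3 = 2.3333 m
Mo = Pa * arm = Pa * H / 3 = 125.44 * 7 / 3 = 292.6933 kN-m/m

292.6933 kN-m/m


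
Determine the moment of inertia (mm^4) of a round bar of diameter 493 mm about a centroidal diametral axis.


r = d / 2 = 493 / 2 = 246.5 mm
I = pi * r^4 / 4 = pi * 246.5^4 / 4
= 2899730094.25 mm^4

2899730094.25 mm^4


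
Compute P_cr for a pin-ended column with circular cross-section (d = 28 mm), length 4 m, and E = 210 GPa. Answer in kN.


I = pi * d^4 / 64 = 30171.86 mm^4
L = 4000.0 mm
P_cr = pi^2 * E * I / L^2
= 9.8696 * 210000.0 * 30171.86 / 4000.0^2
= 3908.42 N = 3.9084 kN

3.9084 kN


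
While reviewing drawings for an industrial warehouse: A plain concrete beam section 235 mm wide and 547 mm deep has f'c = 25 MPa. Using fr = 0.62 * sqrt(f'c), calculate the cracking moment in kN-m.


fr = 0.62 * sqrt(25) = 0.62 * 5.0 = 3.1 MPa
I = 235 * 547^3 / 12 = 3205151742.08 mm^4
y_t = 273.5 mm
M_cr = fr * I / y_t = 3.1 * 3205151742.08 / 273.5 N-mm
= 36.329 kN-m

36.329 kN-m


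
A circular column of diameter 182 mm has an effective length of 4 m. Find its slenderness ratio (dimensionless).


Radius of gyration r = d / 4 = 182 / 4 = 45.5 mm
L_eff = 4000.0 mm
Slenderness ratio = L / r = 4000.0 / 45.5 = 87.91 (dimensionless)

87.91 (dimensionless)


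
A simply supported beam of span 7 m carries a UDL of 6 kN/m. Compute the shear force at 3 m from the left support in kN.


R_A = w * L / 2 = 6 * 7 / 2 = 21.0 kN
V(x) = R_A - w * x = 21.0 - 6 * 3
= 3.0 kN

3.0 kN


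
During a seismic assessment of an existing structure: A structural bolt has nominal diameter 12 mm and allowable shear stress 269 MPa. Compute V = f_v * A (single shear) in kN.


A = pi * d^2 / 4 = pi * 12^2 / 4 = 113.0973 mm^2
V = f_v * A / 1000 = 269 * 113.0973 / 1000
= 30.4232 kN

30.4232 kN


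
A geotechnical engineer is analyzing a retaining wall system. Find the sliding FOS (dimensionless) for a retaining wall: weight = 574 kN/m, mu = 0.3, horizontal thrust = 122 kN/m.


Resisting force = mu * W = 0.3 * 574 = 172.2 kN/m
FOS = Resisting / Driving = 172.2 / 122
= 1.4115 (dimensionless)

1.4115 (dimensionless)


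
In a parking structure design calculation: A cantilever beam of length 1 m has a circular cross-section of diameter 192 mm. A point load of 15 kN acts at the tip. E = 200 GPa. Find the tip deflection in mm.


I = pi * d^4 / 64 = pi * 192^4 / 64 = 66707522.83 mm^4
L = 1000.0 mm, P = 15000.0 N, E = 200000.0 MPa
delta = P * L^3 / (3 * E * I)
= 15000.0 * 1000.0^3 / (3 * 200000.0 * 66707522.83)
= 0.3748 mm

0.3748 mm


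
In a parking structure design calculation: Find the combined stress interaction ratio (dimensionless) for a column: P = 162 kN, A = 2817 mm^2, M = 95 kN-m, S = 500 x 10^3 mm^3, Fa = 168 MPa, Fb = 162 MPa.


f_a = P / A = 162000.0 / 2817 = 57.508 MPa
f_b = M / S = 95000000.0 / 500000.0 = 190.0 MPa
Ratio = f_a / Fa + f_b / Fb
= 57.508 / 168 + 190.0 / 162
= 1.5151 (dimensionless)

1.5151 (dimensionless)


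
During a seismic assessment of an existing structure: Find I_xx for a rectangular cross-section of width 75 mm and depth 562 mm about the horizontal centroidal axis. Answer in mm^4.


I = b * h^3 / 12
= 75 * 562^3 / 12
= 75 * 177504328 / 12
= 1109402050.0 mm^4

1109402050.0 mm^4


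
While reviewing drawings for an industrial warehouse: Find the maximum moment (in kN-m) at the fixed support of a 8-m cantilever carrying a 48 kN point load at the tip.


For a cantilever with a point load at the free end:
M_max = P * L = 48 * 8 = 384 kN-m

384 kN-m


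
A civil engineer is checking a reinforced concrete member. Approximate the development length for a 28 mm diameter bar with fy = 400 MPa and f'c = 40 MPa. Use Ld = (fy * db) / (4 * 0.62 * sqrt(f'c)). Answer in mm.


Ld = (fy * db) / (4 * 0.62 * sqrt(f'c))
= (400 * 28) / (4 * 0.62 * sqrt(40))
= 11200 / 15.6849
= 714.06 mm

714.06 mm


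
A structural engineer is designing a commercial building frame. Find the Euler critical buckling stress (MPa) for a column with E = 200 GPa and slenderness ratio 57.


sigma_cr = pi^2 * E / lambda^2
= 9.8696 * 200000.0 / 57^2
= 9.8696 * 200000.0 / 3249
= 607.5472 MPa

607.5472 MPa


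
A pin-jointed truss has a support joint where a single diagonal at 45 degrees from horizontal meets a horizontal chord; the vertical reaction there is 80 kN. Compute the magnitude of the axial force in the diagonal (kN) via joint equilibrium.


At the joint, only the diagonal has a vertical component, so vertical equilibrium gives:
F * sin(45) = 80
F = 80 / sin(45)
= 80 / 0.707107
= 113.14 kN

113.14 kN


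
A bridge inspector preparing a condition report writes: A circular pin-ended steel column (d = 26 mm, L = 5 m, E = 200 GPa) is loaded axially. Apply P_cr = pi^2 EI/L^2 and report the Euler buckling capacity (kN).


I = pi * d^4 / 64 = 22431.76 mm^4
L = 5000.0 mm
P_cr = pi^2 * E * I / L^2
= 9.8696 * 200000.0 * 22431.76 / 5000.0^2
= 1771.14 N = 1.7711 kN

1.7711 kN


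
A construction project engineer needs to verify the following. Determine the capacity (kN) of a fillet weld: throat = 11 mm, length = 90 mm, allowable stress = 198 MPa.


Strength = throat * length * allowable stress
= 11 * 90 * 198 N
= 196020 N
= 196.02 kN

196.02 kN


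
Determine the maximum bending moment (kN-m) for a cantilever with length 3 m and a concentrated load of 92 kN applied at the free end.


For a cantilever with a point load at the free end:
M_max = P * L = 92 * 3 = 276 kN-m

276 kN-m


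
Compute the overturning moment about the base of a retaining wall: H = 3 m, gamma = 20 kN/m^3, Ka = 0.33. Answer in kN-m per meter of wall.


Pa = 0.5 * Ka * gamma * H^2
= 0.5 * 0.33 * 20 * 3^2
= 29.7 kN/m
Arm = H / 3 = 3 / 3 = 1.0 m
Mo = Pa * arm = Pa * H / 3 = 29.7 * 3 / 3 = 29.7 kN-m/m

29.7 kN-m/m


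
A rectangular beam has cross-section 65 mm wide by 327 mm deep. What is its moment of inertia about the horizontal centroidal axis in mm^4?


I = b * h^3 / 12
= 65 * 327^3 / 12
= 65 * 34965783 / 12
= 189397991.25 mm^4

189397991.25 mm^4


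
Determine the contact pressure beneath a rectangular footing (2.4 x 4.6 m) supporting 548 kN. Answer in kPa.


A = 2.4 * 4.6 = 11.04 m^2
q = P / A = 548 / 11.04
= 49.6377 kPa

49.6377 kPa


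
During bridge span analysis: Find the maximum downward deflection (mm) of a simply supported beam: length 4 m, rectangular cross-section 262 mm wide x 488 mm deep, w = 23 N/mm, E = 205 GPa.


I = 262 * 488^3 / 12 = 2537344938.67 mm^4
L = 4000.0 mm, w = 23 N/mm, E = 205000.0 MPa
delta = 5 * w * L^4 / (384 * E * I)
= 5 * 23 * 4000.0^4 / (384 * 205000.0 * 2537344938.67)
= 0.1474 mm

0.1474 mm


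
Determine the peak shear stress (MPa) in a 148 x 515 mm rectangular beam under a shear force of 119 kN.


A = b * h = 148 * 515 = 76220 mm^2
V = 119 kN = 119000.0 N
tau_max = 1.5 * V / A = 1.5 * 119000.0 / 76220
= 2.3419 MPa

2.3419 MPa


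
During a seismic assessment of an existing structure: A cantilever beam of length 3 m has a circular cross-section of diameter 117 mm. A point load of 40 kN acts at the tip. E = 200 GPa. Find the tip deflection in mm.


I = pi * d^4 / 64 = pi * 117^4 / 64 = 9198422.33 mm^4
L = 3000.0 mm, P = 40000.0 N, E = 200000.0 MPa
delta = P * L^3 / (3 * E * I)
= 40000.0 * 3000.0^3 / (3 * 200000.0 * 9198422.33)
= 195.6857 mm

195.6857 mm


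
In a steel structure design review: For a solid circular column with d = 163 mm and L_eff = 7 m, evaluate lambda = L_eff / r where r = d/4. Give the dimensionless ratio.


Radius of gyration r = d / 4 = 163 / 4 = 40.75 mm
L_eff = 7000.0 mm
Slenderness ratio = L / r = 7000.0 / 40.75 = 171.78 (dimensionless)

171.78 (dimensionless)


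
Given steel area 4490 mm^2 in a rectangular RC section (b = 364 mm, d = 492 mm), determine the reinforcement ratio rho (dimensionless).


rho = As / (b * d)
= 4490 / (364 * 492)
= 4490 / 179088
= 0.025071 (dimensionless)

0.025071 (dimensionless)


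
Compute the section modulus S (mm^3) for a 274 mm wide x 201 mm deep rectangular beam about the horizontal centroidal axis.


S = b * h^2 / 6
= 274 * 201^2 / 6
= 274 * 40401 / 6
= 1844979.0 mm^3

1844979.0 mm^3


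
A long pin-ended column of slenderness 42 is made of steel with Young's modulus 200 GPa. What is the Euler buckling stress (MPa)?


sigma_cr = pi^2 * E / lambda^2
= 9.8696 * 200000.0 / 42^2
= 9.8696 * 200000.0 / 1764
= 1119.0028 MPa

1119.0028 MPa


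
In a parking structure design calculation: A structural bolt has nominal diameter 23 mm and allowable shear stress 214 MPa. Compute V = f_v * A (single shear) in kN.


A = pi * d^2 / 4 = pi * 23^2 / 4 = 415.4756 mm^2
V = f_v * A / 1000 = 214 * 415.4756 / 1000
= 88.9118 kN

88.9118 kN


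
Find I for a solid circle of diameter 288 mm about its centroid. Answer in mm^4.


r = d / 2 = 288 / 2 = 144.0 mm
I = pi * r^4 / 4 = pi * 144.0^4 / 4
= 337706834.33 mm^4

337706834.33 mm^4


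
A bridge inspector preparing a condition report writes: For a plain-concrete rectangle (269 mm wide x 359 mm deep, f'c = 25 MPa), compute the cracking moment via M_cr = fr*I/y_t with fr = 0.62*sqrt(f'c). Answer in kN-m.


fr = 0.62 * sqrt(25) = 0.62 * 5.0 = 3.1 MPa
I = 269 * 359^3 / 12 = 1037180587.58 mm^4
y_t = 179.5 mm
M_cr = fr * I / y_t = 3.1 * 1037180587.58 / 179.5 N-mm
= 17.9123 kN-m

17.9123 kN-m


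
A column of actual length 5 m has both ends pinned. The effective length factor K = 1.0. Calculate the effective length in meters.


L_eff = K * L
= 1.0 * 5
= 5.0 m

5.0 m


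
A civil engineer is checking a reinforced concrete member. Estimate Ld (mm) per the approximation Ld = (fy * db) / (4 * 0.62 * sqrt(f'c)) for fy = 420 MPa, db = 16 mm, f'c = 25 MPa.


Ld = (fy * db) / (4 * 0.62 * sqrt(f'c))
= (420 * 16) / (4 * 0.62 * sqrt(25))
= 6720 / 12.4
= 541.94 mm

541.94 mm


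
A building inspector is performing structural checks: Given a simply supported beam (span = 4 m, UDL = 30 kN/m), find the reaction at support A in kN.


Total load = w * L = 30 * 4 = 120 kN
By symmetry, each reaction R = total / 2 = 120 / 2 = 60.0 kN

60.0 kN


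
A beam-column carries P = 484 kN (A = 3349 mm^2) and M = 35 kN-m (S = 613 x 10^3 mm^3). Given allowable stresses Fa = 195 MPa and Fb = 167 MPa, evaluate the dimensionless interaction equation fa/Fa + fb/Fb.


f_a = P / A = 484000.0 / 3349 = 144.5208 MPa
f_b = M / S = 35000000.0 / 613000.0 = 57.0962 MPa
Ratio = f_a / Fa + f_b / Fb
= 144.5208 / 195 + 57.0962 / 167
= 1.083 (dimensionless)

1.083 (dimensionless)


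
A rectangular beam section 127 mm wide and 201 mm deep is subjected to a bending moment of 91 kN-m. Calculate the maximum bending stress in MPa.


I = b * h^3 / 12 = 127 * 201^3 / 12 = 85943027.25 mm^4
y = h / 2 = 201 / 2 = 100.5 mm
M = 91 kN-m = 91000000.0 N-mm
sigma = M * y / I = 91000000.0 * 100.5 / 85943027.25
= 106.41 MPa

106.41 MPa


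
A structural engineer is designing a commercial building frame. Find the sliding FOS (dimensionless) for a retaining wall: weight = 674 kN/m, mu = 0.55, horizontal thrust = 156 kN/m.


Resisting force = mu * W = 0.55 * 674 = 370.7 kN/m
FOS = Resisting / Driving = 370.7 / 156
= 2.3763 (dimensionless)

2.3763 (dimensionless)


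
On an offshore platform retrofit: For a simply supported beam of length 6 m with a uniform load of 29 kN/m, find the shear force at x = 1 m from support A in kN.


R_A = w * L / 2 = 29 * 6 / 2 = 87.0 kN
V(x) = R_A - w * x = 87.0 - 29 * 1
= 58.0 kN

58.0 kN


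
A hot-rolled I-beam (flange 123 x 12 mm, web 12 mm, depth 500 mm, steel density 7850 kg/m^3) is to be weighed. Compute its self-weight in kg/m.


A_flanges = 2 * 123 * 12 = 2952 mm^2
A_web = (500 - 2 * 12) * 12 = 5712 mm^2
A_total = 2952 + 5712 = 8664 mm^2 = 0.008664 m^2
Weight = rho * A = 7850 * 0.008664 = 68.0124 kg/m

68.0124 kg/m


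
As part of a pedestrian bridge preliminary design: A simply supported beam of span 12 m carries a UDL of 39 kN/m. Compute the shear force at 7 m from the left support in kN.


R_A = w * L / 2 = 39 * 12 / 2 = 234.0 kN
V(x) = R_A - w * x = 234.0 - 39 * 7
= -39.0 kN

-39.0 kN


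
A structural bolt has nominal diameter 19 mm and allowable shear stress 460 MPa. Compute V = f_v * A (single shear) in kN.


A = pi * d^2 / 4 = pi * 19^2 / 4 = 283.5287 mm^2
V = f_v * A / 1000 = 460 * 283.5287 / 1000
= 130.4232 kN

130.4232 kN


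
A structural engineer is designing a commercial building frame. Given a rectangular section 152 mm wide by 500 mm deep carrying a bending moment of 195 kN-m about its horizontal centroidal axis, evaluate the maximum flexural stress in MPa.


I = b * h^3 / 12 = 152 * 500^3 / 12 = 1583333333.33 mm^4
y = h / 2 = 500 / 2 = 250.0 mm
M = 195 kN-m = 195000000.0 N-mm
sigma = M * y / I = 195000000.0 * 250.0 / 1583333333.33
= 30.79 MPa

30.79 MPa


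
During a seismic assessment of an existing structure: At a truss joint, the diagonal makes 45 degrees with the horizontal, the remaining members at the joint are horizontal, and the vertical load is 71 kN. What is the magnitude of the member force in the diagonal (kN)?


At the joint, only the diagonal has a vertical component, so vertical equilibrium gives:
F * sin(45) = 71
F = 71 / sin(45)
= 71 / 0.707107
= 100.41 kN

100.41 kN


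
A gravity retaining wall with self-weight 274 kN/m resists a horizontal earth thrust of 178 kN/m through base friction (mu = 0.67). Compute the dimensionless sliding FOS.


Resisting force = mu * W = 0.67 * 274 = 183.58 kN/m
FOS = Resisting / Driving = 183.58 / 178
= 1.0313 (dimensionless)

1.0313 (dimensionless)


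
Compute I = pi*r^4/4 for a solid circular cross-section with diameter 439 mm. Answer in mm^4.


r = d / 2 = 439 / 2 = 219.5 mm
I = pi * r^4 / 4 = pi * 219.5^4 / 4
= 1823173415.92 mm^4

1823173415.92 mm^4


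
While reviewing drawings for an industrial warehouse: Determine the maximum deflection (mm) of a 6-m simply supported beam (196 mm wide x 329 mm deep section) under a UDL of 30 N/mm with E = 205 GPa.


I = 196 * 329^3 / 12 = 581651053.67 mm^4
L = 6000.0 mm, w = 30 N/mm, E = 205000.0 MPa
delta = 5 * w * L^4 / (384 * E * I)
= 5 * 30 * 6000.0^4 / (384 * 205000.0 * 581651053.67)
= 4.2457 mm

4.2457 mm


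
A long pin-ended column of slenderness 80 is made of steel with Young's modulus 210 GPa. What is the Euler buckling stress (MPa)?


sigma_cr = pi^2 * E / lambda^2
= 9.8696 * 210000.0 / 80^2
= 9.8696 * 210000.0 / 6400
= 323.8464 MPa

323.8464 MPa


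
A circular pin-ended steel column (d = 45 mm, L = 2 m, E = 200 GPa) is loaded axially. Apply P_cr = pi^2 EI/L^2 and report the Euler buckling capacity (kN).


I = pi * d^4 / 64 = 201288.96 mm^4
L = 2000.0 mm
P_cr = pi^2 * E * I / L^2
= 9.8696 * 200000.0 * 201288.96 / 2000.0^2
= 99332.12 N = 99.3321 kN

99.3321 kN


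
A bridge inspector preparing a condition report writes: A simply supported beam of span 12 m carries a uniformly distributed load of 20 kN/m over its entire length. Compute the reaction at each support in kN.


Total load = w * L = 20 * 12 = 240 kN
By symmetry, each reaction R = total / 2 = 240 / 2 = 120.0 kN

120.0 kN


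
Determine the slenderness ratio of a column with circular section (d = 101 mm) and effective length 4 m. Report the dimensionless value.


Radius of gyration r = d / 4 = 101 / 4 = 25.25 mm
L_eff = 4000.0 mm
Slenderness ratio = L / r = 4000.0 / 25.25 = 158.42 (dimensionless)

158.42 (dimensionless)


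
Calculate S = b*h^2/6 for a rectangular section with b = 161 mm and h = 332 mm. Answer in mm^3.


S = b * h^2 / 6
= 161 * 332^2 / 6
= 161 * 110224 / 6
= 2957677.33 mm^3

2957677.33 mm^3


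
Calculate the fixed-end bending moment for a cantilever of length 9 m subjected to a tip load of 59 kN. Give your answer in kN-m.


For a cantilever with a point load at the free end:
M_max = P * L = 59 * 9 = 531 kN-m

531 kN-m


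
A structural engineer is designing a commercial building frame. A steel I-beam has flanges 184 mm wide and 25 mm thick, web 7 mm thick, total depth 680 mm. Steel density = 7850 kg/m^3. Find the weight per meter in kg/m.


A_flanges = 2 * 184 * 25 = 9200 mm^2
A_web = (680 - 2 * 25) * 7 = 4410 mm^2
A_total = 9200 + 4410 = 13610 mm^2 = 0.013610 m^2
Weight = rho * A = 7850 * 0.013610 = 106.8385 kg/m

106.8385 kg/m


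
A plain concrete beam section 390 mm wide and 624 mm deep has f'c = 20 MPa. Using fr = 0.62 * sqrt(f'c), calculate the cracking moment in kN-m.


fr = 0.62 * sqrt(20) = 0.62 * 4.4721 = 2.7727 MPa
I = 390 * 624^3 / 12 = 7896545280.0 mm^4
y_t = 312.0 mm
M_cr = fr * I / y_t = 2.7727 * 7896545280.0 / 312.0 N-mm
= 70.1761 kN-m

70.1761 kN-m


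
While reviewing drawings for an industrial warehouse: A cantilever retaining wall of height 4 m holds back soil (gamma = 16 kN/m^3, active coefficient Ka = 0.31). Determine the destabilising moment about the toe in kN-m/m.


Pa = 0.5 * Ka * gamma * H^2
= 0.5 * 0.31 * 16 * 4^2
= 39.68 kN/m
Arm = H / 3 = 4 / 3 = 1.3333 m
Mo = Pa * arm = Pa * H / 3 = 39.68 * 4 / 3 = 52.9067 kN-m/m

52.9067 kN-m/m


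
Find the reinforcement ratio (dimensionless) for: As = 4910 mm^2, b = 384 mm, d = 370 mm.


rho = As / (b * d)
= 4910 / (384 * 370)
= 4910 / 142080
= 0.034558 (dimensionless)

0.034558 (dimensionless)


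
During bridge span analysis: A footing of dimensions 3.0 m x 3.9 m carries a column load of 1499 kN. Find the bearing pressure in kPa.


A = 3.0 * 3.9 = 11.7 m^2
q = P / A = 1499 / 11.7
= 128.1197 kPa

128.1197 kPa


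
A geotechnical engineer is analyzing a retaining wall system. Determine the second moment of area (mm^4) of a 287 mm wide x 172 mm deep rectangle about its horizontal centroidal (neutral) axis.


I = b * h^3 / 12
= 287 * 172^3 / 12
= 287 * 5088448 / 12
= 121698714.67 mm^4

121698714.67 mm^4


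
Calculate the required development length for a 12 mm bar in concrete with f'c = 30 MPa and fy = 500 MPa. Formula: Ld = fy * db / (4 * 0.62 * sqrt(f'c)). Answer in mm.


Ld = (fy * db) / (4 * 0.62 * sqrt(f'c))
= (500 * 12) / (4 * 0.62 * sqrt(30))
= 6000 / 13.5835
= 441.71 mm

441.71 mm


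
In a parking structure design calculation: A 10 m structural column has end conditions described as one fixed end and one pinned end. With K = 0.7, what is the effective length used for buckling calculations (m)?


L_eff = K * L
= 0.7 * 10
= 7.0 m

7.0 m


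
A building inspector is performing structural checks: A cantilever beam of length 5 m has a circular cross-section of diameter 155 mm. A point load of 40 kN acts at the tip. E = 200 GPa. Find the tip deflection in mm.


I = pi * d^4 / 64 = pi * 155^4 / 64 = 28333269.42 mm^4
L = 5000.0 mm, P = 40000.0 N, E = 200000.0 MPa
delta = P * L^3 / (3 * E * I)
= 40000.0 * 5000.0^3 / (3 * 200000.0 * 28333269.42)
= 294.1183 mm

294.1183 mm


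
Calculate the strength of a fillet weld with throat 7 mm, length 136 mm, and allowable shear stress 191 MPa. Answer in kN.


Strength = throat * length * allowable stress
= 7 * 136 * 191 N
= 181832 N
= 181.83 kN

181.83 kN


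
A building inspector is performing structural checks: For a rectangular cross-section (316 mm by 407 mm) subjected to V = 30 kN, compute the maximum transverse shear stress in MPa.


A = b * h = 316 * 407 = 128612 mm^2
V = 30 kN = 30000.0 N
tau_max = 1.5 * V / A = 1.5 * 30000.0 / 128612
= 0.3499 MPa

0.3499 MPa


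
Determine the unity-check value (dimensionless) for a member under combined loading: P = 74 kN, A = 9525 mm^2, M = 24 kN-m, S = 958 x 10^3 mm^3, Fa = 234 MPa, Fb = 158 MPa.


f_a = P / A = 74000.0 / 9525 = 7.769 MPa
f_b = M / S = 24000000.0 / 958000.0 = 25.0522 MPa
Ratio = f_a / Fa + f_b / Fb
= 7.769 / 234 + 25.0522 / 158
= 0.1918 (dimensionless)

0.1918 (dimensionless)


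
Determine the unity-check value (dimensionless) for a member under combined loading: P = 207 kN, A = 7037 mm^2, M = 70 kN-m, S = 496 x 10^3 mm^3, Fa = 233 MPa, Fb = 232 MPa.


f_a = P / A = 207000.0 / 7037 = 29.4159 MPa
f_b = M / S = 70000000.0 / 496000.0 = 141.129 MPa
Ratio = f_a / Fa + f_b / Fb
= 29.4159 / 233 + 141.129 / 232
= 0.7346 (dimensionless)

0.7346 (dimensionless)


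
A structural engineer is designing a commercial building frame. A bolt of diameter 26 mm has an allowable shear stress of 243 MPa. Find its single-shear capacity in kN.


A = pi * d^2 / 4 = pi * 26^2 / 4 = 530.9292 mm^2
V = f_v * A / 1000 = 243 * 530.9292 / 1000
= 129.0158 kN

129.0158 kN


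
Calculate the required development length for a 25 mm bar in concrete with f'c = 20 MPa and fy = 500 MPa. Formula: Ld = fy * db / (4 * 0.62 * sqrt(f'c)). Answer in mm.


Ld = (fy * db) / (4 * 0.62 * sqrt(f'c))
= (500 * 25) / (4 * 0.62 * sqrt(20))
= 12500 / 11.0909
= 1127.05 mm

1127.05 mm


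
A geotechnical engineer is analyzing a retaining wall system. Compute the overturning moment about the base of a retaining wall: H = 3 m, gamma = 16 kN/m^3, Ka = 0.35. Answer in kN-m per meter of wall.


Pa = 0.5 * Ka * gamma * H^2
= 0.5 * 0.35 * 16 * 3^2
= 25.2 kN/m
Arm = H / 3 = 3 / 3 = 1.0 m
Mo = Pa * arm = Pa * H / 3 = 25.2 * 3 / 3 = 25.2 kN-m/m

25.2 kN-m/m


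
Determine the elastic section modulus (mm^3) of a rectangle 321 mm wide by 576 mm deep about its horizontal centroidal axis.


S = b * h^2 / 6
= 321 * 576^2 / 6
= 321 * 331776 / 6
= 17750016.0 mm^3

17750016.0 mm^3


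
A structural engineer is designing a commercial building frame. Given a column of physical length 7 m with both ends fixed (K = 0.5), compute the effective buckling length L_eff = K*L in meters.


L_eff = K * L
= 0.5 * 7
= 3.5 m

3.5 m


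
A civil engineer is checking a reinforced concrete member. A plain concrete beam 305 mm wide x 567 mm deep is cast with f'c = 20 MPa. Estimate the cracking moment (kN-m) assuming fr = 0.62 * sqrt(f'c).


fr = 0.62 * sqrt(20) = 0.62 * 4.4721 = 2.7727 MPa
I = 305 * 567^3 / 12 = 4633058351.25 mm^4
y_t = 283.5 mm
M_cr = fr * I / y_t = 2.7727 * 4633058351.25 / 283.5 N-mm
= 45.3129 kN-m

45.3129 kN-m


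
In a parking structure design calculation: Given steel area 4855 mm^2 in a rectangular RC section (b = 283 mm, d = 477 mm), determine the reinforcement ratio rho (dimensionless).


rho = As / (b * d)
= 4855 / (283 * 477)
= 4855 / 134991
= 0.035965 (dimensionless)

0.035965 (dimensionless)


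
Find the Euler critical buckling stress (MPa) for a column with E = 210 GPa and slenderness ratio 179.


sigma_cr = pi^2 * E / lambda^2
= 9.8696 * 210000.0 / 179^2
= 9.8696 * 210000.0 / 32041
= 64.6864 MPa

64.6864 MPa


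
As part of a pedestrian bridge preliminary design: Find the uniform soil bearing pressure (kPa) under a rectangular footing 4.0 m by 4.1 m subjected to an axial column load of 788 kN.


A = 4.0 * 4.1 = 16.4 m^2
q = P / A = 788 / 16.4
= 48.0488 kPa

48.0488 kPa


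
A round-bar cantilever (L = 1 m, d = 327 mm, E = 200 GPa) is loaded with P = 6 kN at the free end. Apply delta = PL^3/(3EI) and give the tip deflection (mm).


I = pi * d^4 / 64 = pi * 327^4 / 64 = 561255887.01 mm^4
L = 1000.0 mm, P = 6000.0 N, E = 200000.0 MPa
delta = P * L^3 / (3 * E * I)
= 6000.0 * 1000.0^3 / (3 * 200000.0 * 561255887.01)
= 0.0178 mm

0.0178 mm


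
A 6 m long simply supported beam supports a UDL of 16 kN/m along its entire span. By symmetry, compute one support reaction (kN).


Total load = w * L = 16 * 6 = 96 kN
By symmetry, each reaction R = total / 2 = 96 / 2 = 48.0 kN

48.0 kN


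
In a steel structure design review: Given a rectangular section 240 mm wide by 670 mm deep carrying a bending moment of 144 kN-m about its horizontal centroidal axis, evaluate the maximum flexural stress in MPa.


I = b * h^3 / 12 = 240 * 670^3 / 12 = 6015260000.0 mm^4
y = h / 2 = 670 / 2 = 335.0 mm
M = 144 kN-m = 144000000.0 N-mm
sigma = M * y / I = 144000000.0 * 335.0 / 6015260000.0
= 8.02 MPa

8.02 MPa


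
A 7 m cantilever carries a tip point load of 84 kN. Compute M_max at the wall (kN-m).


For a cantilever with a point load at the free end:
M_max = P * L = 84 * 7 = 588 kN-m

588 kN-m


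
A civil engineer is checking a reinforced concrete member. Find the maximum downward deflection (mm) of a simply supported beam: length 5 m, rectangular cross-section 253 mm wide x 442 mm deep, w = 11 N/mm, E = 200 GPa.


I = 253 * 442^3 / 12 = 1820564555.33 mm^4
L = 5000.0 mm, w = 11 N/mm, E = 200000.0 MPa
delta = 5 * w * L^4 / (384 * E * I)
= 5 * 11 * 5000.0^4 / (384 * 200000.0 * 1820564555.33)
= 0.2459 mm

0.2459 mm


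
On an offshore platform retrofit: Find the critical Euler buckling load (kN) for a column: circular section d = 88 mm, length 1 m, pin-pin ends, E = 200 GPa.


I = pi * d^4 / 64 = 2943747.71 mm^4
L = 1000.0 mm
P_cr = pi^2 * E * I / L^2
= 9.8696 * 200000.0 * 2943747.71 / 1000.0^2
= 5810725.08 N = 5810.7251 kN

5810.7251 kN


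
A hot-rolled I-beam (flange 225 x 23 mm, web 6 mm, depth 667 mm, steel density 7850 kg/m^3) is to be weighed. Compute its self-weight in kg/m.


A_flanges = 2 * 225 * 23 = 10350 mm^2
A_web = (667 - 2 * 23) * 6 = 3726 mm^2
A_total = 10350 + 3726 = 14076 mm^2 = 0.014076 m^2
Weight = rho * A = 7850 * 0.014076 = 110.4966 kg/m

110.4966 kg/m


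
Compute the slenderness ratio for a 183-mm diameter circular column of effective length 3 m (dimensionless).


Radius of gyration r = d / 4 = 183 / 4 = 45.75 mm
L_eff = 3000.0 mm
Slenderness ratio = L / r = 3000.0 / 45.75 = 65.57 (dimensionless)

65.57 (dimensionless)


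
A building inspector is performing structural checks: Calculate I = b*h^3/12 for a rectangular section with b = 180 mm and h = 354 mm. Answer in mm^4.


I = b * h^3 / 12
= 180 * 354^3 / 12
= 180 * 44361864 / 12
= 665427960.0 mm^4

665427960.0 mm^4
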